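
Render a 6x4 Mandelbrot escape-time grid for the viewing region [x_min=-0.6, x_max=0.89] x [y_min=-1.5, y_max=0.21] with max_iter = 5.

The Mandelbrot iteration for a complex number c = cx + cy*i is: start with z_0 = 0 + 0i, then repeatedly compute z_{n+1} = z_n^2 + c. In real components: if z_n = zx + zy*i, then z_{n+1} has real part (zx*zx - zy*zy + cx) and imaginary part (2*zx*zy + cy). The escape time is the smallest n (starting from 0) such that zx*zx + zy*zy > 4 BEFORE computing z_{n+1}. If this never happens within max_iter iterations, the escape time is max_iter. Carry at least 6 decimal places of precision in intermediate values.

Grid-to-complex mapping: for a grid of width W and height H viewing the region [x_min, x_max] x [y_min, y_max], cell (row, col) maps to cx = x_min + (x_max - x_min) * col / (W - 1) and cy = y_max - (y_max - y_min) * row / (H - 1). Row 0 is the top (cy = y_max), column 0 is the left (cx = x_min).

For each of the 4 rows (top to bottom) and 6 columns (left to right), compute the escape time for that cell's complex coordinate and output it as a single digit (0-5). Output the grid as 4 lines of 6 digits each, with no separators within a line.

(row=0, col=0): c = -0.6000 + 0.2100i → escape time 5
(row=0, col=1): c = -0.3020 + 0.2100i → escape time 5
(row=0, col=2): c = -0.0040 + 0.2100i → escape time 5
(row=0, col=3): c = 0.2940 + 0.2100i → escape time 5
(row=0, col=4): c = 0.5920 + 0.2100i → escape time 4
(row=0, col=5): c = 0.8900 + 0.2100i → escape time 3
(row=1, col=0): c = -0.6000 + -0.3600i → escape time 5
(row=1, col=1): c = -0.3020 + -0.3600i → escape time 5
(row=1, col=2): c = -0.0040 + -0.3600i → escape time 5
(row=1, col=3): c = 0.2940 + -0.3600i → escape time 5
(row=1, col=4): c = 0.5920 + -0.3600i → escape time 4
(row=1, col=5): c = 0.8900 + -0.3600i → escape time 3
(row=2, col=0): c = -0.6000 + -0.9300i → escape time 4
(row=2, col=1): c = -0.3020 + -0.9300i → escape time 5
(row=2, col=2): c = -0.0040 + -0.9300i → escape time 5
(row=2, col=3): c = 0.2940 + -0.9300i → escape time 4
(row=2, col=4): c = 0.5920 + -0.9300i → escape time 2
(row=2, col=5): c = 0.8900 + -0.9300i → escape time 2
(row=3, col=0): c = -0.6000 + -1.5000i → escape time 2
(row=3, col=1): c = -0.3020 + -1.5000i → escape time 2
(row=3, col=2): c = -0.0040 + -1.5000i → escape time 2
(row=3, col=3): c = 0.2940 + -1.5000i → escape time 2
(row=3, col=4): c = 0.5920 + -1.5000i → escape time 2
(row=3, col=5): c = 0.8900 + -1.5000i → escape time 2

Answer: 555543
555543
455422
222222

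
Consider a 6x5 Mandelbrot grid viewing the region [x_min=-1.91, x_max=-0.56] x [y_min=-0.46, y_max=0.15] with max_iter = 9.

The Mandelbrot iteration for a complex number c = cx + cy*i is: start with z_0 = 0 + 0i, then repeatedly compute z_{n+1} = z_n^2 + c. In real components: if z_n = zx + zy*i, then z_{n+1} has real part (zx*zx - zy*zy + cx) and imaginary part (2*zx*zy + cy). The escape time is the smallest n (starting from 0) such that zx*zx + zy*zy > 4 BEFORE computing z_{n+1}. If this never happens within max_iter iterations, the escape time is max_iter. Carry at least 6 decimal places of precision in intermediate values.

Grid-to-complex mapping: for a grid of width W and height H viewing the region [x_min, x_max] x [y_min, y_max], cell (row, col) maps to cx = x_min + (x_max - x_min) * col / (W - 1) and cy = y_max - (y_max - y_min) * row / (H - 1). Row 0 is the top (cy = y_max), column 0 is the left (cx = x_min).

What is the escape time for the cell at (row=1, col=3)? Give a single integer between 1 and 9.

Answer: 9

Derivation:
z_0 = 0 + 0i, c = -1.1000 + -0.0025i
Iter 1: z = -1.1000 + -0.0025i, |z|^2 = 1.2100
Iter 2: z = 0.1100 + 0.0030i, |z|^2 = 0.0121
Iter 3: z = -1.0879 + -0.0018i, |z|^2 = 1.1836
Iter 4: z = 0.0835 + 0.0015i, |z|^2 = 0.0070
Iter 5: z = -1.0930 + -0.0022i, |z|^2 = 1.1947
Iter 6: z = 0.0947 + 0.0024i, |z|^2 = 0.0090
Iter 7: z = -1.0910 + -0.0020i, |z|^2 = 1.1904
Iter 8: z = 0.0904 + 0.0020i, |z|^2 = 0.0082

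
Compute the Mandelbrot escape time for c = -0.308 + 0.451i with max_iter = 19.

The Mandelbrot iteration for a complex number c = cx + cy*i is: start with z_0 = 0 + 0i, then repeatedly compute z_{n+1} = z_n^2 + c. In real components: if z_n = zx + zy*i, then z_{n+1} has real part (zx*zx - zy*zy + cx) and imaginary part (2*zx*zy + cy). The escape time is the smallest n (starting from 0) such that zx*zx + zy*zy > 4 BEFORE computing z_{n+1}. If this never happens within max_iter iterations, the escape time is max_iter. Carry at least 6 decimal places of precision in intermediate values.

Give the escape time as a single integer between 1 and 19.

Answer: 19

Derivation:
z_0 = 0 + 0i, c = -0.3080 + 0.4510i
Iter 1: z = -0.3080 + 0.4510i, |z|^2 = 0.2983
Iter 2: z = -0.4165 + 0.1732i, |z|^2 = 0.2035
Iter 3: z = -0.1645 + 0.3067i, |z|^2 = 0.1211
Iter 4: z = -0.3750 + 0.3501i, |z|^2 = 0.2632
Iter 5: z = -0.2899 + 0.1884i, |z|^2 = 0.1196
Iter 6: z = -0.2594 + 0.3417i, |z|^2 = 0.1841
Iter 7: z = -0.3575 + 0.2737i, |z|^2 = 0.2027
Iter 8: z = -0.2551 + 0.2553i, |z|^2 = 0.1303
Iter 9: z = -0.3081 + 0.3207i, |z|^2 = 0.1978
Iter 10: z = -0.3159 + 0.2534i, |z|^2 = 0.1640
Iter 11: z = -0.2724 + 0.2909i, |z|^2 = 0.1588
Iter 12: z = -0.3184 + 0.2925i, |z|^2 = 0.1870
Iter 13: z = -0.2922 + 0.2647i, |z|^2 = 0.1554
Iter 14: z = -0.2927 + 0.2963i, |z|^2 = 0.1735
Iter 15: z = -0.3101 + 0.2775i, |z|^2 = 0.1732
Iter 16: z = -0.2888 + 0.2789i, |z|^2 = 0.1612
Iter 17: z = -0.3023 + 0.2899i, |z|^2 = 0.1755
Iter 18: z = -0.3006 + 0.2757i, |z|^2 = 0.1664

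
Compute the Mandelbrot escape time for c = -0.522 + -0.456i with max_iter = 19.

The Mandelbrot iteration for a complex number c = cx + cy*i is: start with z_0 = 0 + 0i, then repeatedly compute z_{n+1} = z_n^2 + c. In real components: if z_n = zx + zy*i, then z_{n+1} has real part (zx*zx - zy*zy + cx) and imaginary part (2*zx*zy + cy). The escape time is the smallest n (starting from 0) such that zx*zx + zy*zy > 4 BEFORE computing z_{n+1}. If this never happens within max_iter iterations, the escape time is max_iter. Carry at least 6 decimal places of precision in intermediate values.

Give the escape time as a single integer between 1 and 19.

z_0 = 0 + 0i, c = -0.5220 + -0.4560i
Iter 1: z = -0.5220 + -0.4560i, |z|^2 = 0.4804
Iter 2: z = -0.4575 + 0.0201i, |z|^2 = 0.2097
Iter 3: z = -0.3131 + -0.4744i, |z|^2 = 0.3231
Iter 4: z = -0.6490 + -0.1589i, |z|^2 = 0.4464
Iter 5: z = -0.1261 + -0.2497i, |z|^2 = 0.0783
Iter 6: z = -0.5685 + -0.3930i, |z|^2 = 0.4776
Iter 7: z = -0.3533 + -0.0092i, |z|^2 = 0.1249
Iter 8: z = -0.3973 + -0.4495i, |z|^2 = 0.3599
Iter 9: z = -0.5663 + -0.0989i, |z|^2 = 0.3304
Iter 10: z = -0.2111 + -0.3441i, |z|^2 = 0.1629
Iter 11: z = -0.5958 + -0.3107i, |z|^2 = 0.4515
Iter 12: z = -0.2636 + -0.0857i, |z|^2 = 0.0768
Iter 13: z = -0.4599 + -0.4108i, |z|^2 = 0.3802
Iter 14: z = -0.4793 + -0.0782i, |z|^2 = 0.2358
Iter 15: z = -0.2984 + -0.3811i, |z|^2 = 0.2343
Iter 16: z = -0.5782 + -0.2286i, |z|^2 = 0.3865
Iter 17: z = -0.2400 + -0.1917i, |z|^2 = 0.0943
Iter 18: z = -0.5012 + -0.3640i, |z|^2 = 0.3837

Answer: 19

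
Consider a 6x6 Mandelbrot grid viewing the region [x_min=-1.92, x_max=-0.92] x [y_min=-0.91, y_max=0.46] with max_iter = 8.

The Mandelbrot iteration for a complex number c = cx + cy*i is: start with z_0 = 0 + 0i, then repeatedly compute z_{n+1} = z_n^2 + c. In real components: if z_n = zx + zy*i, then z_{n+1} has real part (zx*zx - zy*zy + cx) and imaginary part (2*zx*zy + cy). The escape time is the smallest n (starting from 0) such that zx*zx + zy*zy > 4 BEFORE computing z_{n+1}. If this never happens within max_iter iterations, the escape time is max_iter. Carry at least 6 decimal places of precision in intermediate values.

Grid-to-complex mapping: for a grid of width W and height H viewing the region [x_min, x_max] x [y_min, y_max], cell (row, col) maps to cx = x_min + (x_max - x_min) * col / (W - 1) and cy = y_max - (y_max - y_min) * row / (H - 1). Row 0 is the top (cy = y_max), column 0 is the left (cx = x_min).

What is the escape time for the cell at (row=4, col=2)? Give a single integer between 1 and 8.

Answer: 3

Derivation:
z_0 = 0 + 0i, c = -1.5200 + -0.6360i
Iter 1: z = -1.5200 + -0.6360i, |z|^2 = 2.7149
Iter 2: z = 0.3859 + 1.2974i, |z|^2 = 1.8323
Iter 3: z = -3.0544 + 0.3654i, |z|^2 = 9.4630
Escaped at iteration 3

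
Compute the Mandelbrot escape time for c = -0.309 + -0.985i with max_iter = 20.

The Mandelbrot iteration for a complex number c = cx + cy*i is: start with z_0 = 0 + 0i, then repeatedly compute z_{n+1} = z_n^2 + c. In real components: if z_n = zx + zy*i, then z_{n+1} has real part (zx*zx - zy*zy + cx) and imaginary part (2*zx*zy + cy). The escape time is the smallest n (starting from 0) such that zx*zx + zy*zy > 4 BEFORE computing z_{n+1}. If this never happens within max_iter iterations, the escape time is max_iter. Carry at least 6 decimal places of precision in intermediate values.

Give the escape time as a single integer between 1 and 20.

Answer: 5

Derivation:
z_0 = 0 + 0i, c = -0.3090 + -0.9850i
Iter 1: z = -0.3090 + -0.9850i, |z|^2 = 1.0657
Iter 2: z = -1.1837 + -0.3763i, |z|^2 = 1.5428
Iter 3: z = 0.9507 + -0.0942i, |z|^2 = 0.9126
Iter 4: z = 0.5859 + -1.1641i, |z|^2 = 1.6984
Iter 5: z = -1.3208 + -2.3491i, |z|^2 = 7.2627
Escaped at iteration 5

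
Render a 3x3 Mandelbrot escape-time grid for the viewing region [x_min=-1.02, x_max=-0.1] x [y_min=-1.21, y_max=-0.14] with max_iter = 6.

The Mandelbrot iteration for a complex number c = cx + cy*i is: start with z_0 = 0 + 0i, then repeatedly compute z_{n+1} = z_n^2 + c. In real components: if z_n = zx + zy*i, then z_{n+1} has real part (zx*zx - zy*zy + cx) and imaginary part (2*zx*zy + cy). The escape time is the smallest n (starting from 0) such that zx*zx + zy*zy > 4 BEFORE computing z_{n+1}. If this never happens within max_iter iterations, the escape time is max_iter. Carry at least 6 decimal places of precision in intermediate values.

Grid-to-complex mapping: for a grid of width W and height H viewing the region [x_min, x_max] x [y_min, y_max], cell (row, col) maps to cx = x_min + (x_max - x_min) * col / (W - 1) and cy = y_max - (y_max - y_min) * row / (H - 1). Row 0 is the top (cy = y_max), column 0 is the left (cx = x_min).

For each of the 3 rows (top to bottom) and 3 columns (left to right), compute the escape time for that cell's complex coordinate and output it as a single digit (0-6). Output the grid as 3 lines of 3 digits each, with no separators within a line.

(row=0, col=0): c = -1.0200 + -0.1400i → escape time 6
(row=0, col=1): c = -0.5600 + -0.1400i → escape time 6
(row=0, col=2): c = -0.1000 + -0.1400i → escape time 6
(row=1, col=0): c = -1.0200 + -0.6750i → escape time 4
(row=1, col=1): c = -0.5600 + -0.6750i → escape time 6
(row=1, col=2): c = -0.1000 + -0.6750i → escape time 6
(row=2, col=0): c = -1.0200 + -1.2100i → escape time 3
(row=2, col=1): c = -0.5600 + -1.2100i → escape time 3
(row=2, col=2): c = -0.1000 + -1.2100i → escape time 3

Answer: 666
466
333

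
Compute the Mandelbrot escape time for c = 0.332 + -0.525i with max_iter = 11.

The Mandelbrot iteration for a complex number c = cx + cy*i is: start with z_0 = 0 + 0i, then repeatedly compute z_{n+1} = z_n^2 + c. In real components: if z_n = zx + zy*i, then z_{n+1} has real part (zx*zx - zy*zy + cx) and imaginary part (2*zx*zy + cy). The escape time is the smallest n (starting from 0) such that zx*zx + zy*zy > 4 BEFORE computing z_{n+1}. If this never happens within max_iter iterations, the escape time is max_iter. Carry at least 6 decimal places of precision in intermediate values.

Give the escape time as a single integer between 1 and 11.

z_0 = 0 + 0i, c = 0.3320 + -0.5250i
Iter 1: z = 0.3320 + -0.5250i, |z|^2 = 0.3858
Iter 2: z = 0.1666 + -0.8736i, |z|^2 = 0.7909
Iter 3: z = -0.4034 + -0.8161i, |z|^2 = 0.8287
Iter 4: z = -0.1712 + 0.1335i, |z|^2 = 0.0471
Iter 5: z = 0.3435 + -0.5707i, |z|^2 = 0.4437
Iter 6: z = 0.1243 + -0.9171i, |z|^2 = 0.8565
Iter 7: z = -0.4936 + -0.7530i, |z|^2 = 0.8106
Iter 8: z = 0.0087 + 0.2184i, |z|^2 = 0.0478
Iter 9: z = 0.2844 + -0.5212i, |z|^2 = 0.3526
Iter 10: z = 0.1412 + -0.8215i, |z|^2 = 0.6947

Answer: 11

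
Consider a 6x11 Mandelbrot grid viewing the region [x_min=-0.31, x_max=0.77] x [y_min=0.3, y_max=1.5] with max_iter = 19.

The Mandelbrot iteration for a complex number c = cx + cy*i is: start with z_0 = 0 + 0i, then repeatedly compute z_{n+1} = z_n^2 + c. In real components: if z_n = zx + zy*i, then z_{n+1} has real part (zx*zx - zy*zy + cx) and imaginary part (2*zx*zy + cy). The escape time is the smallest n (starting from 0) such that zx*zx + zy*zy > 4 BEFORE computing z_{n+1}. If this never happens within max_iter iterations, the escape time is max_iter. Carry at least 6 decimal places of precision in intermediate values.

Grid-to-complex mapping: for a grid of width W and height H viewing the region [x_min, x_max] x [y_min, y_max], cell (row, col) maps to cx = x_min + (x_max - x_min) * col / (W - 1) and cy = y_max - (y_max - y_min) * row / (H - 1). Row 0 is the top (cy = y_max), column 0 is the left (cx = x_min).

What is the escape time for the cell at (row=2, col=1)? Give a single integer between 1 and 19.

z_0 = 0 + 0i, c = -0.0940 + 1.2600i
Iter 1: z = -0.0940 + 1.2600i, |z|^2 = 1.5964
Iter 2: z = -1.6728 + 1.0231i, |z|^2 = 3.8449
Iter 3: z = 1.6574 + -2.1629i, |z|^2 = 7.4249
Escaped at iteration 3

Answer: 3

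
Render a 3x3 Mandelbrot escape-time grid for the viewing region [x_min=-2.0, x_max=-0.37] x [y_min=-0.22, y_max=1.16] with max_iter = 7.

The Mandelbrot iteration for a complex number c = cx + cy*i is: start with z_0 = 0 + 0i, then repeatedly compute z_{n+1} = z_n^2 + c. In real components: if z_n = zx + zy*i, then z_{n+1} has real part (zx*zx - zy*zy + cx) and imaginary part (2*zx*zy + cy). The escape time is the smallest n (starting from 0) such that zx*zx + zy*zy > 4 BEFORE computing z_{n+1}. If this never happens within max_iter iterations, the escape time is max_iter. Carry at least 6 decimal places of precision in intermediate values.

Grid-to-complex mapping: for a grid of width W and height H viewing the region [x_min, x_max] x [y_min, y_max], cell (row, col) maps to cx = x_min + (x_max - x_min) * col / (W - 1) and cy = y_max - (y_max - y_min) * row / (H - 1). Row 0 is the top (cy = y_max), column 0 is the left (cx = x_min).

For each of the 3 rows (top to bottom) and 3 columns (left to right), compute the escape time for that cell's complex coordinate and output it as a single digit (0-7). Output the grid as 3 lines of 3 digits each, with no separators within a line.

Answer: 133
157
177

Derivation:
(row=0, col=0): c = -2.0000 + 1.1600i → escape time 1
(row=0, col=1): c = -1.1850 + 1.1600i → escape time 3
(row=0, col=2): c = -0.3700 + 1.1600i → escape time 3
(row=1, col=0): c = -2.0000 + 0.4700i → escape time 1
(row=1, col=1): c = -1.1850 + 0.4700i → escape time 5
(row=1, col=2): c = -0.3700 + 0.4700i → escape time 7
(row=2, col=0): c = -2.0000 + -0.2200i → escape time 1
(row=2, col=1): c = -1.1850 + -0.2200i → escape time 7
(row=2, col=2): c = -0.3700 + -0.2200i → escape time 7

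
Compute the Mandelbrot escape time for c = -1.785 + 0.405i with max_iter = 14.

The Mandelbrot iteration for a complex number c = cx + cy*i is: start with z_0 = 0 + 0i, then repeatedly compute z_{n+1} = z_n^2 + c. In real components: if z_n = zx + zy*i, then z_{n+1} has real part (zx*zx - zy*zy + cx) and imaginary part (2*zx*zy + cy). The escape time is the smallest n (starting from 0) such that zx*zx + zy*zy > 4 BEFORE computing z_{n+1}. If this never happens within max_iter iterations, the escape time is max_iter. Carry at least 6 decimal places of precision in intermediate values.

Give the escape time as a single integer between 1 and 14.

z_0 = 0 + 0i, c = -1.7850 + 0.4050i
Iter 1: z = -1.7850 + 0.4050i, |z|^2 = 3.3502
Iter 2: z = 1.2372 + -1.0409i, |z|^2 = 2.6140
Iter 3: z = -1.3377 + -2.1705i, |z|^2 = 6.5004
Escaped at iteration 3

Answer: 3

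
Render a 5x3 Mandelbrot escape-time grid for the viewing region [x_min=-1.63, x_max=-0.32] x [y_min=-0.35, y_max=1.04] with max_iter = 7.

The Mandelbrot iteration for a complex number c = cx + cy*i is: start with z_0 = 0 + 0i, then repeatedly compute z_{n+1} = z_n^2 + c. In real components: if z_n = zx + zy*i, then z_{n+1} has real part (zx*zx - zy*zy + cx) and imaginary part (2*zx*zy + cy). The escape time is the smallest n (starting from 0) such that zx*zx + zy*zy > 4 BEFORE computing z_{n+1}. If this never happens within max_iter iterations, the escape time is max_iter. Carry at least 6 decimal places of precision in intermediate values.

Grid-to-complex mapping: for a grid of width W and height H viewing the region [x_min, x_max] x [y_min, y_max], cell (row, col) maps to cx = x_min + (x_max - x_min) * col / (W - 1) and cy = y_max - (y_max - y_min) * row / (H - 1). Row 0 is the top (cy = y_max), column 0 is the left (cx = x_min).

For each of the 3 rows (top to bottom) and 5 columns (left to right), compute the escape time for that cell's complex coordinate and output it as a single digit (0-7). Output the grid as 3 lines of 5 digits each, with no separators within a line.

Answer: 23335
47777
47777

Derivation:
(row=0, col=0): c = -1.6300 + 1.0400i → escape time 2
(row=0, col=1): c = -1.3025 + 1.0400i → escape time 3
(row=0, col=2): c = -0.9750 + 1.0400i → escape time 3
(row=0, col=3): c = -0.6475 + 1.0400i → escape time 3
(row=0, col=4): c = -0.3200 + 1.0400i → escape time 5
(row=1, col=0): c = -1.6300 + 0.3450i → escape time 4
(row=1, col=1): c = -1.3025 + 0.3450i → escape time 7
(row=1, col=2): c = -0.9750 + 0.3450i → escape time 7
(row=1, col=3): c = -0.6475 + 0.3450i → escape time 7
(row=1, col=4): c = -0.3200 + 0.3450i → escape time 7
(row=2, col=0): c = -1.6300 + -0.3500i → escape time 4
(row=2, col=1): c = -1.3025 + -0.3500i → escape time 7
(row=2, col=2): c = -0.9750 + -0.3500i → escape time 7
(row=2, col=3): c = -0.6475 + -0.3500i → escape time 7
(row=2, col=4): c = -0.3200 + -0.3500i → escape time 7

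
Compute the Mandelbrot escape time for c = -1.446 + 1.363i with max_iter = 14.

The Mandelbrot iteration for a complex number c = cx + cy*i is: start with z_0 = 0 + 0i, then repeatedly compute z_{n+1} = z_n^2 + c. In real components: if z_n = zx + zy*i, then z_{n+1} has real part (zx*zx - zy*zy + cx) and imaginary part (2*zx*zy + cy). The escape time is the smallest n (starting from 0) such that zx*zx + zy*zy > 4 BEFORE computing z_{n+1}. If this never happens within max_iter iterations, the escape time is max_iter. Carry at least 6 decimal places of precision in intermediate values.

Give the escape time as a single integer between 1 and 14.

z_0 = 0 + 0i, c = -1.4460 + 1.3630i
Iter 1: z = -1.4460 + 1.3630i, |z|^2 = 3.9487
Iter 2: z = -1.2129 + -2.5788i, |z|^2 = 8.1212
Escaped at iteration 2

Answer: 2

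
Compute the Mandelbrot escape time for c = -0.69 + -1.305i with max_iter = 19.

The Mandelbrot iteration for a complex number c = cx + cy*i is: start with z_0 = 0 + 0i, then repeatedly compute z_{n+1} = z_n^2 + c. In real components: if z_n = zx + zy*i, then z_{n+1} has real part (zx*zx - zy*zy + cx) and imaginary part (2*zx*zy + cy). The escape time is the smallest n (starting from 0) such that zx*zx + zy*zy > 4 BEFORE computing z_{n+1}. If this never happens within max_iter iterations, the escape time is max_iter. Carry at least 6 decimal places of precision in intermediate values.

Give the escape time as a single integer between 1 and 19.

Answer: 3

Derivation:
z_0 = 0 + 0i, c = -0.6900 + -1.3050i
Iter 1: z = -0.6900 + -1.3050i, |z|^2 = 2.1791
Iter 2: z = -1.9169 + 0.4959i, |z|^2 = 3.9205
Iter 3: z = 2.7387 + -3.2062i, |z|^2 = 17.7802
Escaped at iteration 3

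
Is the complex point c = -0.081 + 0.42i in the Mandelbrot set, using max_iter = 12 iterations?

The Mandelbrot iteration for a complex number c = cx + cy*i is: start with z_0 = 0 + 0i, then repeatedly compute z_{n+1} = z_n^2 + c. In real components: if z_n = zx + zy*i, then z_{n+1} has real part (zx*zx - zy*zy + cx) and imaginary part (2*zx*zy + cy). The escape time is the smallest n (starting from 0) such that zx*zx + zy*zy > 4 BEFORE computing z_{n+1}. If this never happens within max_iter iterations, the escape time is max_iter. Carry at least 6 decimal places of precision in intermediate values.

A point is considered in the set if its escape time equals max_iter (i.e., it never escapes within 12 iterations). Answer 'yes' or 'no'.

z_0 = 0 + 0i, c = -0.0810 + 0.4200i
Iter 1: z = -0.0810 + 0.4200i, |z|^2 = 0.1830
Iter 2: z = -0.2508 + 0.3520i, |z|^2 = 0.1868
Iter 3: z = -0.1420 + 0.2434i, |z|^2 = 0.0794
Iter 4: z = -0.1201 + 0.3509i, |z|^2 = 0.1375
Iter 5: z = -0.1897 + 0.3357i, |z|^2 = 0.1487
Iter 6: z = -0.1577 + 0.2926i, |z|^2 = 0.1105
Iter 7: z = -0.1418 + 0.3277i, |z|^2 = 0.1275
Iter 8: z = -0.1683 + 0.3271i, |z|^2 = 0.1353
Iter 9: z = -0.1597 + 0.3099i, |z|^2 = 0.1215
Iter 10: z = -0.1515 + 0.3210i, |z|^2 = 0.1260
Iter 11: z = -0.1611 + 0.3227i, |z|^2 = 0.1301
Did not escape in 12 iterations → in set

Answer: yes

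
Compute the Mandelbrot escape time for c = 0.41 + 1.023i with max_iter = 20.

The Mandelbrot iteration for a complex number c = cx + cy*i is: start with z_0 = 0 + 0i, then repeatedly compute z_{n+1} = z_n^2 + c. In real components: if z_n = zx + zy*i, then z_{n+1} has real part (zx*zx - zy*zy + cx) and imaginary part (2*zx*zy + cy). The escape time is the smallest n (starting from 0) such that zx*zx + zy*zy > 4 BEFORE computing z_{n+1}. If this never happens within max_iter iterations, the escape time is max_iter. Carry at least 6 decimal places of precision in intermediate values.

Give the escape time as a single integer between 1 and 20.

Answer: 3

Derivation:
z_0 = 0 + 0i, c = 0.4100 + 1.0230i
Iter 1: z = 0.4100 + 1.0230i, |z|^2 = 1.2146
Iter 2: z = -0.4684 + 1.8619i, |z|^2 = 3.6859
Iter 3: z = -2.8371 + -0.7213i, |z|^2 = 8.5694
Escaped at iteration 3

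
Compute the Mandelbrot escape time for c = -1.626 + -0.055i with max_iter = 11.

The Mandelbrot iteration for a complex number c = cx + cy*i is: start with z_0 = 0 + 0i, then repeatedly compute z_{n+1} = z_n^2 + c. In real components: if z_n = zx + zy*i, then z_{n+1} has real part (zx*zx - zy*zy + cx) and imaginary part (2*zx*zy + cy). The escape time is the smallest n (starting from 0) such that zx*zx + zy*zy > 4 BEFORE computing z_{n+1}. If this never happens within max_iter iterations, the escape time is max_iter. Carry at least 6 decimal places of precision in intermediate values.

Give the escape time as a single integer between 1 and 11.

Answer: 6

Derivation:
z_0 = 0 + 0i, c = -1.6260 + -0.0550i
Iter 1: z = -1.6260 + -0.0550i, |z|^2 = 2.6469
Iter 2: z = 1.0149 + 0.1239i, |z|^2 = 1.0453
Iter 3: z = -0.6114 + 0.1964i, |z|^2 = 0.4124
Iter 4: z = -1.2907 + -0.2952i, |z|^2 = 1.7531
Iter 5: z = -0.0471 + 0.7070i, |z|^2 = 0.5020
Iter 6: z = -2.1236 + -0.1216i, |z|^2 = 4.5243
Escaped at iteration 6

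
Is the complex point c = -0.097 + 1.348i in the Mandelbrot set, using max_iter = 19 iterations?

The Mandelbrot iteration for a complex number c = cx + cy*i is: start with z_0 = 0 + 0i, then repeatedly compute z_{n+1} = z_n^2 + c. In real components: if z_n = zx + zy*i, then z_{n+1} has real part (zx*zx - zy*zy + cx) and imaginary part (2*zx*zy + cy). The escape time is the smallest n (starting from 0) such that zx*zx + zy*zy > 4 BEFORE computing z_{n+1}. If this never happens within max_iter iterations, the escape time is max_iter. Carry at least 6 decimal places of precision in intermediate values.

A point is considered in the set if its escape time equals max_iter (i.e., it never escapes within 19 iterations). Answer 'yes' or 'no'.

z_0 = 0 + 0i, c = -0.0970 + 1.3480i
Iter 1: z = -0.0970 + 1.3480i, |z|^2 = 1.8265
Iter 2: z = -1.9047 + 1.0865i, |z|^2 = 4.8083
Escaped at iteration 2

Answer: no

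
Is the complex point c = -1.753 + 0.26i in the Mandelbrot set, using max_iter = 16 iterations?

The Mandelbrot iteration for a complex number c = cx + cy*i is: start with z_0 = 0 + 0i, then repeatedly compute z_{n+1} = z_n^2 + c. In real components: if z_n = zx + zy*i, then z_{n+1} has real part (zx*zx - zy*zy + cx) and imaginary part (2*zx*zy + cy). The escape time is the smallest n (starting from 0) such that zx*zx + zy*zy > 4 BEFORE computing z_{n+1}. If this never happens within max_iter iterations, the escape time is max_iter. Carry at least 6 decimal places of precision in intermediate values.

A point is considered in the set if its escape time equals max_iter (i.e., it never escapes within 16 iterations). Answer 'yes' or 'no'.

Answer: no

Derivation:
z_0 = 0 + 0i, c = -1.7530 + 0.2600i
Iter 1: z = -1.7530 + 0.2600i, |z|^2 = 3.1406
Iter 2: z = 1.2524 + -0.6516i, |z|^2 = 1.9931
Iter 3: z = -0.6090 + -1.3720i, |z|^2 = 2.2534
Iter 4: z = -3.2646 + 1.9311i, |z|^2 = 14.3870
Escaped at iteration 4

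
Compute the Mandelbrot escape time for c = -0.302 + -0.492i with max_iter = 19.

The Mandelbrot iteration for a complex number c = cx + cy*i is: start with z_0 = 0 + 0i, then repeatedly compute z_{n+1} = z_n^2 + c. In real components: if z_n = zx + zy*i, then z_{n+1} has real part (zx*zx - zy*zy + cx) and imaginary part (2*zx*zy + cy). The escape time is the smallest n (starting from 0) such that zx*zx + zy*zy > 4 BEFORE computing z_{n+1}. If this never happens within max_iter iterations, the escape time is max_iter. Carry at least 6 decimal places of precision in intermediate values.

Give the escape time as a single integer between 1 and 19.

Answer: 19

Derivation:
z_0 = 0 + 0i, c = -0.3020 + -0.4920i
Iter 1: z = -0.3020 + -0.4920i, |z|^2 = 0.3333
Iter 2: z = -0.4529 + -0.1948i, |z|^2 = 0.2430
Iter 3: z = -0.1349 + -0.3155i, |z|^2 = 0.1178
Iter 4: z = -0.3834 + -0.4069i, |z|^2 = 0.3125
Iter 5: z = -0.3206 + -0.1800i, |z|^2 = 0.1352
Iter 6: z = -0.2316 + -0.3766i, |z|^2 = 0.1955
Iter 7: z = -0.3902 + -0.3175i, |z|^2 = 0.2531
Iter 8: z = -0.2506 + -0.2442i, |z|^2 = 0.1225
Iter 9: z = -0.2988 + -0.3696i, |z|^2 = 0.2259
Iter 10: z = -0.3493 + -0.2711i, |z|^2 = 0.1955
Iter 11: z = -0.2535 + -0.3026i, |z|^2 = 0.1558
Iter 12: z = -0.3293 + -0.3386i, |z|^2 = 0.2231
Iter 13: z = -0.3082 + -0.2690i, |z|^2 = 0.1673
Iter 14: z = -0.2794 + -0.3262i, |z|^2 = 0.1845
Iter 15: z = -0.3303 + -0.3097i, |z|^2 = 0.2051
Iter 16: z = -0.2888 + -0.2874i, |z|^2 = 0.1660
Iter 17: z = -0.3012 + -0.3260i, |z|^2 = 0.1970
Iter 18: z = -0.3176 + -0.2956i, |z|^2 = 0.1883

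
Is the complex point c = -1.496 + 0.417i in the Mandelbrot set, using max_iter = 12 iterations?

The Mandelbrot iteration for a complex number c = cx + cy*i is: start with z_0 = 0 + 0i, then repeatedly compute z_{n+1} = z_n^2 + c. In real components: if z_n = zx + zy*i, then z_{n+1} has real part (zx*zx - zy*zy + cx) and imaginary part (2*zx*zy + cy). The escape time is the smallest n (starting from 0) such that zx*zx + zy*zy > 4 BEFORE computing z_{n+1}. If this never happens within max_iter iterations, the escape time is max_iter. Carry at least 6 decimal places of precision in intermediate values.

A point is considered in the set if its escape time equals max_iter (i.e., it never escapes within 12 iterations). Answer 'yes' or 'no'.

Answer: no

Derivation:
z_0 = 0 + 0i, c = -1.4960 + 0.4170i
Iter 1: z = -1.4960 + 0.4170i, |z|^2 = 2.4119
Iter 2: z = 0.5681 + -0.8307i, |z|^2 = 1.0128
Iter 3: z = -1.8632 + -0.5268i, |z|^2 = 3.7492
Iter 4: z = 1.6981 + 2.3803i, |z|^2 = 8.5492
Escaped at iteration 4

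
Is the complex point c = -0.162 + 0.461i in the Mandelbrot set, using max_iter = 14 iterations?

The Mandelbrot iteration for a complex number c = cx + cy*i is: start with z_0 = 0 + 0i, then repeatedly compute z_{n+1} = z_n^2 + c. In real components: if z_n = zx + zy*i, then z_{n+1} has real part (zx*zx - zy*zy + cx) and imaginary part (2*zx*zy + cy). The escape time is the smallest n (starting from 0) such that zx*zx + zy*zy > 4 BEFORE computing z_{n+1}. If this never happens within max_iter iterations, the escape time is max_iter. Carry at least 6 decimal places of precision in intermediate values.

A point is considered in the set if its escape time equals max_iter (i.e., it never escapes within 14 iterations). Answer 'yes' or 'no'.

Answer: yes

Derivation:
z_0 = 0 + 0i, c = -0.1620 + 0.4610i
Iter 1: z = -0.1620 + 0.4610i, |z|^2 = 0.2388
Iter 2: z = -0.3483 + 0.3116i, |z|^2 = 0.2184
Iter 3: z = -0.1378 + 0.2439i, |z|^2 = 0.0785
Iter 4: z = -0.2025 + 0.3938i, |z|^2 = 0.1961
Iter 5: z = -0.2760 + 0.3015i, |z|^2 = 0.1671
Iter 6: z = -0.1767 + 0.2945i, |z|^2 = 0.1180
Iter 7: z = -0.2175 + 0.3569i, |z|^2 = 0.1747
Iter 8: z = -0.2421 + 0.3057i, |z|^2 = 0.1521
Iter 9: z = -0.1969 + 0.3130i, |z|^2 = 0.1367
Iter 10: z = -0.2212 + 0.3378i, |z|^2 = 0.1630
Iter 11: z = -0.2272 + 0.3116i, |z|^2 = 0.1487
Iter 12: z = -0.2075 + 0.3195i, |z|^2 = 0.1451
Iter 13: z = -0.2210 + 0.3284i, |z|^2 = 0.1567
Did not escape in 14 iterations → in set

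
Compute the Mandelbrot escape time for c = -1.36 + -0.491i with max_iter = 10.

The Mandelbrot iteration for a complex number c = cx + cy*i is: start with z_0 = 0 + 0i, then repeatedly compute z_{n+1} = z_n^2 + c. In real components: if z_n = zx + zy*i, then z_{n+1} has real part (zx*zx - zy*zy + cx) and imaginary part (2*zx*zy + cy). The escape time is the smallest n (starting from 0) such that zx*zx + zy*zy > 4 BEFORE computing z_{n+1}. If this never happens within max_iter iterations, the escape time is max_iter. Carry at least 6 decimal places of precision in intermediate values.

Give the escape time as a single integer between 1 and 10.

z_0 = 0 + 0i, c = -1.3600 + -0.4910i
Iter 1: z = -1.3600 + -0.4910i, |z|^2 = 2.0907
Iter 2: z = 0.2485 + 0.8445i, |z|^2 = 0.7750
Iter 3: z = -2.0115 + -0.0712i, |z|^2 = 4.0510
Escaped at iteration 3

Answer: 3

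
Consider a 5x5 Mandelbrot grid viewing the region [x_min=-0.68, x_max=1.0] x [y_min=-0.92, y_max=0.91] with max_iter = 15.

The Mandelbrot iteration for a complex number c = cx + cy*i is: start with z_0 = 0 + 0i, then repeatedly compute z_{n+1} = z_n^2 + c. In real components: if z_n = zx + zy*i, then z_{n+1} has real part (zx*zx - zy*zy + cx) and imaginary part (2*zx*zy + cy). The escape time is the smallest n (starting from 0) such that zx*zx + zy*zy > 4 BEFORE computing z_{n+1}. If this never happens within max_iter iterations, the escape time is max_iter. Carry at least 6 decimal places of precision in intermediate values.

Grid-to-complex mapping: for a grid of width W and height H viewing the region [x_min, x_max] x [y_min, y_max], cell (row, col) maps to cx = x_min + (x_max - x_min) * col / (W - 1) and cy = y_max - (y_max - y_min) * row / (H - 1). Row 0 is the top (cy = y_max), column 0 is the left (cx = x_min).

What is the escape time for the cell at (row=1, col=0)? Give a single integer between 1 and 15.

Answer: 15

Derivation:
z_0 = 0 + 0i, c = -0.6800 + 0.4525i
Iter 1: z = -0.6800 + 0.4525i, |z|^2 = 0.6672
Iter 2: z = -0.4224 + -0.1629i, |z|^2 = 0.2049
Iter 3: z = -0.5282 + 0.5901i, |z|^2 = 0.6272
Iter 4: z = -0.7493 + -0.1708i, |z|^2 = 0.5906
Iter 5: z = -0.1478 + 0.7085i, |z|^2 = 0.5238
Iter 6: z = -1.1601 + 0.2431i, |z|^2 = 1.4050
Iter 7: z = 0.6068 + -0.1116i, |z|^2 = 0.3807
Iter 8: z = -0.3242 + 0.3171i, |z|^2 = 0.2057
Iter 9: z = -0.6754 + 0.2469i, |z|^2 = 0.5171
Iter 10: z = -0.2848 + 0.1190i, |z|^2 = 0.0953
Iter 11: z = -0.6131 + 0.3847i, |z|^2 = 0.5238
Iter 12: z = -0.4522 + -0.0192i, |z|^2 = 0.2048
Iter 13: z = -0.4759 + 0.4699i, |z|^2 = 0.4473
Iter 14: z = -0.6743 + 0.0053i, |z|^2 = 0.4547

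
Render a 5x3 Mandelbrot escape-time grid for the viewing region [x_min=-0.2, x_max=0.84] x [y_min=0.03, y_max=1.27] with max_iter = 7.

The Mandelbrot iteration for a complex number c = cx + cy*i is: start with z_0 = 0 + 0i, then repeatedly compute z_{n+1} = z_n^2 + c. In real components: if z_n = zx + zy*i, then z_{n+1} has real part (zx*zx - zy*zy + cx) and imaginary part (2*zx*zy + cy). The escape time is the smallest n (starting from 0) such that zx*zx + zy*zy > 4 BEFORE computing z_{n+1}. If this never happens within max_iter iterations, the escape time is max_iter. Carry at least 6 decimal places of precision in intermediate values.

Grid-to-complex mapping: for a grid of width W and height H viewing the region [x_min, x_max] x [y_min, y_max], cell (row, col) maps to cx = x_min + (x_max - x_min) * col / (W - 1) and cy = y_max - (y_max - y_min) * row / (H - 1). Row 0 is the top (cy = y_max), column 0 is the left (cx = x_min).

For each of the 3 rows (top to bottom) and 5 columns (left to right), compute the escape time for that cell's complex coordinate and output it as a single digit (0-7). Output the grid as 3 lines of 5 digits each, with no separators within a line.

Answer: 32222
77732
77743

Derivation:
(row=0, col=0): c = -0.2000 + 1.2700i → escape time 3
(row=0, col=1): c = 0.0600 + 1.2700i → escape time 2
(row=0, col=2): c = 0.3200 + 1.2700i → escape time 2
(row=0, col=3): c = 0.5800 + 1.2700i → escape time 2
(row=0, col=4): c = 0.8400 + 1.2700i → escape time 2
(row=1, col=0): c = -0.2000 + 0.6500i → escape time 7
(row=1, col=1): c = 0.0600 + 0.6500i → escape time 7
(row=1, col=2): c = 0.3200 + 0.6500i → escape time 7
(row=1, col=3): c = 0.5800 + 0.6500i → escape time 3
(row=1, col=4): c = 0.8400 + 0.6500i → escape time 2
(row=2, col=0): c = -0.2000 + 0.0300i → escape time 7
(row=2, col=1): c = 0.0600 + 0.0300i → escape time 7
(row=2, col=2): c = 0.3200 + 0.0300i → escape time 7
(row=2, col=3): c = 0.5800 + 0.0300i → escape time 4
(row=2, col=4): c = 0.8400 + 0.0300i → escape time 3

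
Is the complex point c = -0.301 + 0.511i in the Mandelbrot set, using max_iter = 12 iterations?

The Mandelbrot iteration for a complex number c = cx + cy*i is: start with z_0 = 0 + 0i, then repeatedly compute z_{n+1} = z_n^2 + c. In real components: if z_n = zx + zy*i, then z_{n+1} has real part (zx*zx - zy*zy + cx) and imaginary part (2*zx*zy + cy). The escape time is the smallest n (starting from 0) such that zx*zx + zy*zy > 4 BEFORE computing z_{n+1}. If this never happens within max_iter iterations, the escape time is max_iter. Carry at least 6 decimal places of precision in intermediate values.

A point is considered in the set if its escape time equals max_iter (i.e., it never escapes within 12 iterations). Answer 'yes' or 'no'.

z_0 = 0 + 0i, c = -0.3010 + 0.5110i
Iter 1: z = -0.3010 + 0.5110i, |z|^2 = 0.3517
Iter 2: z = -0.4715 + 0.2034i, |z|^2 = 0.2637
Iter 3: z = -0.1200 + 0.3192i, |z|^2 = 0.1163
Iter 4: z = -0.3885 + 0.4344i, |z|^2 = 0.3396
Iter 5: z = -0.3388 + 0.1735i, |z|^2 = 0.1449
Iter 6: z = -0.2163 + 0.3934i, |z|^2 = 0.2016
Iter 7: z = -0.4090 + 0.3408i, |z|^2 = 0.2834
Iter 8: z = -0.2498 + 0.2323i, |z|^2 = 0.1164
Iter 9: z = -0.2925 + 0.3949i, |z|^2 = 0.2416
Iter 10: z = -0.3714 + 0.2799i, |z|^2 = 0.2163
Iter 11: z = -0.2414 + 0.3031i, |z|^2 = 0.1501
Did not escape in 12 iterations → in set

Answer: yes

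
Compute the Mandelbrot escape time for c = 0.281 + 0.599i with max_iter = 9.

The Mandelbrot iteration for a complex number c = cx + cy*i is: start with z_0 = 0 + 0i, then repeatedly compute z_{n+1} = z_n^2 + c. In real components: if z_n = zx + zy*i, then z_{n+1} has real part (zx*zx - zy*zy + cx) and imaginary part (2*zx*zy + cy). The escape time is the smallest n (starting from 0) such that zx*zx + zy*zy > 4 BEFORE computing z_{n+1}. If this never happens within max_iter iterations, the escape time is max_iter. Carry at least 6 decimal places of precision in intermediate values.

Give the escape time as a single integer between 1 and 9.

Answer: 9

Derivation:
z_0 = 0 + 0i, c = 0.2810 + 0.5990i
Iter 1: z = 0.2810 + 0.5990i, |z|^2 = 0.4378
Iter 2: z = 0.0012 + 0.9356i, |z|^2 = 0.8754
Iter 3: z = -0.5944 + 0.6012i, |z|^2 = 0.7147
Iter 4: z = 0.2729 + -0.1157i, |z|^2 = 0.0879
Iter 5: z = 0.3421 + 0.5358i, |z|^2 = 0.4042
Iter 6: z = 0.1109 + 0.9656i, |z|^2 = 0.9447
Iter 7: z = -0.6391 + 0.8132i, |z|^2 = 1.0698
Iter 8: z = 0.0282 + -0.4405i, |z|^2 = 0.1948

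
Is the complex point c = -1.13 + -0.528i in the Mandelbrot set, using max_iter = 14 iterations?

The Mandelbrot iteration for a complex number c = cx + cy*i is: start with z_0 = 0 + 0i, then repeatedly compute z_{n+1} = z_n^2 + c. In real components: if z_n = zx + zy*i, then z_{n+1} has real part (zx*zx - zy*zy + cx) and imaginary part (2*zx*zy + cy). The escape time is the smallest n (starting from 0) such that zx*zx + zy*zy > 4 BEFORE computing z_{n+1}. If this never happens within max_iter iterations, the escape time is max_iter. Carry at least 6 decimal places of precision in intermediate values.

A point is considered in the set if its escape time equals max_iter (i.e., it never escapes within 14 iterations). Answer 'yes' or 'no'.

z_0 = 0 + 0i, c = -1.1300 + -0.5280i
Iter 1: z = -1.1300 + -0.5280i, |z|^2 = 1.5557
Iter 2: z = -0.1319 + 0.6653i, |z|^2 = 0.4600
Iter 3: z = -1.5552 + -0.7035i, |z|^2 = 2.9135
Iter 4: z = 0.7938 + 1.6601i, |z|^2 = 3.3860
Iter 5: z = -3.2559 + 2.1075i, |z|^2 = 15.0424
Escaped at iteration 5

Answer: no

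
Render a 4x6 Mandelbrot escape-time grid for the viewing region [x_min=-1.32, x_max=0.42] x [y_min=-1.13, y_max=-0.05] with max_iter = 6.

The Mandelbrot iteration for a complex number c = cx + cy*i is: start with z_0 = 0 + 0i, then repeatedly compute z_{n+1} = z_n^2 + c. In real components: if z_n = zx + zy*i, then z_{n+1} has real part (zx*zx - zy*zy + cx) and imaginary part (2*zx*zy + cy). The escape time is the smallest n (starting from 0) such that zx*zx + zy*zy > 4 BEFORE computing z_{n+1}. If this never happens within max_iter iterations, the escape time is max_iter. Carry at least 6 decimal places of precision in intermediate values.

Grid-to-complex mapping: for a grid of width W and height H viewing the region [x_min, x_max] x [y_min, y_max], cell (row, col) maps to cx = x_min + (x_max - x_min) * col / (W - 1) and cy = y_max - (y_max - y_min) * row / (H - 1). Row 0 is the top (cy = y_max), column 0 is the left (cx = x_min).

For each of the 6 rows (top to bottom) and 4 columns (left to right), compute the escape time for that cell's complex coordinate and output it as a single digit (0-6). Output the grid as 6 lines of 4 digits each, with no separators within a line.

Answer: 6666
6666
4666
3565
3463
2352

Derivation:
(row=0, col=0): c = -1.3200 + -0.0500i → escape time 6
(row=0, col=1): c = -0.7400 + -0.0500i → escape time 6
(row=0, col=2): c = -0.1600 + -0.0500i → escape time 6
(row=0, col=3): c = 0.4200 + -0.0500i → escape time 6
(row=1, col=0): c = -1.3200 + -0.2660i → escape time 6
(row=1, col=1): c = -0.7400 + -0.2660i → escape time 6
(row=1, col=2): c = -0.1600 + -0.2660i → escape time 6
(row=1, col=3): c = 0.4200 + -0.2660i → escape time 6
(row=2, col=0): c = -1.3200 + -0.4820i → escape time 4
(row=2, col=1): c = -0.7400 + -0.4820i → escape time 6
(row=2, col=2): c = -0.1600 + -0.4820i → escape time 6
(row=2, col=3): c = 0.4200 + -0.4820i → escape time 6
(row=3, col=0): c = -1.3200 + -0.6980i → escape time 3
(row=3, col=1): c = -0.7400 + -0.6980i → escape time 5
(row=3, col=2): c = -0.1600 + -0.6980i → escape time 6
(row=3, col=3): c = 0.4200 + -0.6980i → escape time 5
(row=4, col=0): c = -1.3200 + -0.9140i → escape time 3
(row=4, col=1): c = -0.7400 + -0.9140i → escape time 4
(row=4, col=2): c = -0.1600 + -0.9140i → escape time 6
(row=4, col=3): c = 0.4200 + -0.9140i → escape time 3
(row=5, col=0): c = -1.3200 + -1.1300i → escape time 2
(row=5, col=1): c = -0.7400 + -1.1300i → escape time 3
(row=5, col=2): c = -0.1600 + -1.1300i → escape time 5
(row=5, col=3): c = 0.4200 + -1.1300i → escape time 2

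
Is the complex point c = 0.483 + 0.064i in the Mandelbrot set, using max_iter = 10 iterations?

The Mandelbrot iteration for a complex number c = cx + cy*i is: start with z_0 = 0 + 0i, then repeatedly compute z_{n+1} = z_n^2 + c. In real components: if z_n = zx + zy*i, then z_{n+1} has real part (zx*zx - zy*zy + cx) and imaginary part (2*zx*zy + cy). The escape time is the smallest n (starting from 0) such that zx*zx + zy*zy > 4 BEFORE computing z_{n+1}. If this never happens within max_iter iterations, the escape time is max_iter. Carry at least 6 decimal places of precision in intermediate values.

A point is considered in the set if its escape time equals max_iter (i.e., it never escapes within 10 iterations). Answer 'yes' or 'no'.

z_0 = 0 + 0i, c = 0.4830 + 0.0640i
Iter 1: z = 0.4830 + 0.0640i, |z|^2 = 0.2374
Iter 2: z = 0.7122 + 0.1258i, |z|^2 = 0.5231
Iter 3: z = 0.9744 + 0.2432i, |z|^2 = 1.0086
Iter 4: z = 1.3733 + 0.5380i, |z|^2 = 2.1753
Iter 5: z = 2.0795 + 1.5416i, |z|^2 = 6.7007
Escaped at iteration 5

Answer: no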